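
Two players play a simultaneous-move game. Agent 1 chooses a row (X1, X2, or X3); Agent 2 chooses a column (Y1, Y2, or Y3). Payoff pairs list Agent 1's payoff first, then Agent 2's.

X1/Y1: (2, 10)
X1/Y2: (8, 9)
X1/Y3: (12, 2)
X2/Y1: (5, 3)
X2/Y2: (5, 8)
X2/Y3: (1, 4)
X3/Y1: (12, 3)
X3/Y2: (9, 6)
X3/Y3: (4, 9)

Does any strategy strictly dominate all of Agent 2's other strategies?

No strictly dominant strategy

A strategy is strictly dominant if it gives Agent 2 a strictly higher payoff than every other strategy, against every choice by the opponent.
Y1 is not dominant: against X2, Y2 gives 8 > 3.
Y2 is not dominant: against X1, Y1 gives 10 > 9.
Y3 is not dominant: against X1, Y1 gives 10 > 2.
No single strategy is best against every opponent action.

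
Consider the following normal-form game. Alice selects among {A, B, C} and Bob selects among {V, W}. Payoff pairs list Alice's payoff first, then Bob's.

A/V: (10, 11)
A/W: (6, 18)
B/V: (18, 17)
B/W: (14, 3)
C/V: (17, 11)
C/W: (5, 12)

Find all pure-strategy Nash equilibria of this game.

A profile is a Nash equilibrium when each player is best-responding to the other.
Alice's best responses — vs V: B (payoff 18); vs W: B (payoff 14).
Bob's best responses — vs A: W (payoff 18); vs B: V (payoff 17); vs C: W (payoff 12).
The only mutual best response is (B, V); neither player gains by switching there.

(B, V)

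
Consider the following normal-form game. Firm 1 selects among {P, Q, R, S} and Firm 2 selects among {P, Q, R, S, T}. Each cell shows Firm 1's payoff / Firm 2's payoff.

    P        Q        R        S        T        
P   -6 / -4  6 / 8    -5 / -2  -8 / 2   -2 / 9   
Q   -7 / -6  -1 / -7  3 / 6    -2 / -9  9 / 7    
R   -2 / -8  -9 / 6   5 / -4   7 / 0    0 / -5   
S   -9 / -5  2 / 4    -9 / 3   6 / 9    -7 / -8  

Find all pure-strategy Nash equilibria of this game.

(Q, T)

Find each player's best response to every opponent strategy; NE are the intersections.
Firm 1's best responses — vs P: R (payoff -2); vs Q: P (payoff 6); vs R: R (payoff 5); vs S: R (payoff 7); vs T: Q (payoff 9).
Firm 2's best responses — vs P: T (payoff 9); vs Q: T (payoff 7); vs R: Q (payoff 6); vs S: S (payoff 9).
The only mutual best response is (Q, T); neither player gains by switching there.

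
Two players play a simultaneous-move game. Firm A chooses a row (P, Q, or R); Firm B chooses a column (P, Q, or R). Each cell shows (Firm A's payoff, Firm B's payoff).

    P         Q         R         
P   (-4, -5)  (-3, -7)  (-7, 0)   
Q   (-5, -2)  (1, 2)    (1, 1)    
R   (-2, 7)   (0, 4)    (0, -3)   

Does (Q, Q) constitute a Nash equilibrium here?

Holding Firm B at Q: Firm A gets 1 from Q, versus -3 from P, 0 from R. No profitable deviation for Firm A.
Holding Firm A at Q: Firm B gets 2 from Q, versus -2 from P, 1 from R. No profitable deviation for Firm B either.

Yes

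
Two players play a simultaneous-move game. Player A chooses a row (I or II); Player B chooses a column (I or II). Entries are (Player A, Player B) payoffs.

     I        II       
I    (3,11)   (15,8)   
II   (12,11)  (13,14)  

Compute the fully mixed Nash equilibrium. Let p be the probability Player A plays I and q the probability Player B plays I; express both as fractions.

p = 1/2, q = 2/11

Each player's mixing probability is pinned down by making the *other* player indifferent.
Player B indifferent between I and II: p·11 + (1−p)·11 = p·8 + (1−p)·14 ⟹ 11 + 0p = 14 + (-6)p ⟹ p = 1/2.
Player A indifferent between I and II: q·3 + (1−q)·15 = q·12 + (1−q)·13 ⟹ 15 + (-12)q = 13 + (-1)q ⟹ q = 2/11.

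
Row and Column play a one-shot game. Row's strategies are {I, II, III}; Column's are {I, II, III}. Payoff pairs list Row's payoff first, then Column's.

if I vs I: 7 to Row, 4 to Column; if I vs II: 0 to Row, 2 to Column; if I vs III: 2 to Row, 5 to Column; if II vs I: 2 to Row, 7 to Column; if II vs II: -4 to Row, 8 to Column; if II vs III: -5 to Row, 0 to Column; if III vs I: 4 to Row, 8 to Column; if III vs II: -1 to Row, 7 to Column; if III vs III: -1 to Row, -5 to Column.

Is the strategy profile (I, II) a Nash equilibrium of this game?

No

Holding Column at II: Row gets 0 from I, versus -4 from II, -1 from III. No profitable deviation for Row.
Holding Row at I: Column gets 2 from II but could get 5 by switching to III. Column has a profitable deviation.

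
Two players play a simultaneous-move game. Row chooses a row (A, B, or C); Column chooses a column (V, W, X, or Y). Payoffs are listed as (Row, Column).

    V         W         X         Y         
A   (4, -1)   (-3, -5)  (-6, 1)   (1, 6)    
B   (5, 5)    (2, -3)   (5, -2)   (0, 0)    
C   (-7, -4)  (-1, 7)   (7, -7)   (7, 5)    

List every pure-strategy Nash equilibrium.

Find each player's best response to every opponent strategy; NE are the intersections.
Row's best responses — vs V: B (payoff 5); vs W: B (payoff 2); vs X: C (payoff 7); vs Y: C (payoff 7).
Column's best responses — vs A: Y (payoff 6); vs B: V (payoff 5); vs C: W (payoff 7).
The only mutual best response is (B, V); neither player gains by switching there.

(B, V)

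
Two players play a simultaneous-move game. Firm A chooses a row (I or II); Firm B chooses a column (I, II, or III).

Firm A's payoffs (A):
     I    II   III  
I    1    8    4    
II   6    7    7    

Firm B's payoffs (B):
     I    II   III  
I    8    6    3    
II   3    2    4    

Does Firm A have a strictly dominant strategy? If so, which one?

None

A strategy is strictly dominant if it gives Firm A a strictly higher payoff than every other strategy, against every choice by the opponent.
I is not dominant: against I, II gives 6 > 1.
II is not dominant: against II, I gives 8 > 7.
No single strategy is best against every opponent action.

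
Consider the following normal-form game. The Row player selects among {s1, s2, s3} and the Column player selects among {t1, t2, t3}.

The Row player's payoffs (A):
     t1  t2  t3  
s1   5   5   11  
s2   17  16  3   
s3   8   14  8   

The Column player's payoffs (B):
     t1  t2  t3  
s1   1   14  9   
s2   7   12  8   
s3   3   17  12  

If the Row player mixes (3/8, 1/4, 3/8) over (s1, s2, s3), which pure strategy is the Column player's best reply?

The Column player's best reply maximizes expected payoff against the mix.
t1: (3/8)·1 + (1/4)·7 + (3/8)·3 = 13/4
t2: (3/8)·14 + (1/4)·12 + (3/8)·17 = 117/8
t3: (3/8)·9 + (1/4)·8 + (3/8)·12 = 79/8
Highest expected payoff is 117/8, from t2.

t2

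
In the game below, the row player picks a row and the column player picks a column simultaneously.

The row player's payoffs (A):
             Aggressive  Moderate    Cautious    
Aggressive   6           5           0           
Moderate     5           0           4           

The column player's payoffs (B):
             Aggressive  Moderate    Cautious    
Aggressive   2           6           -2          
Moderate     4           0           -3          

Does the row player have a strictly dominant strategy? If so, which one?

None

Check whether one of the row player's strategies beats all alternatives regardless of what the opponent does.
Aggressive is not dominant: against Cautious, Moderate gives 4 > 0.
Moderate is not dominant: against Aggressive, Aggressive gives 6 > 5.
No single strategy is best against every opponent action.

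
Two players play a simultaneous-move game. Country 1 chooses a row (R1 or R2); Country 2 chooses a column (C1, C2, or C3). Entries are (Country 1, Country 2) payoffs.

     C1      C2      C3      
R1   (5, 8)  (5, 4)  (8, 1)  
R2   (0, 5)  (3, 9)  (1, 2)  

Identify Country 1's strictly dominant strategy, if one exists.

A strategy is strictly dominant if it gives Country 1 a strictly higher payoff than every other strategy, against every choice by the opponent.
R1 strictly dominates: vs C1: 5 > 0; vs C2: 5 > 3; vs C3: 8 > 1.

R1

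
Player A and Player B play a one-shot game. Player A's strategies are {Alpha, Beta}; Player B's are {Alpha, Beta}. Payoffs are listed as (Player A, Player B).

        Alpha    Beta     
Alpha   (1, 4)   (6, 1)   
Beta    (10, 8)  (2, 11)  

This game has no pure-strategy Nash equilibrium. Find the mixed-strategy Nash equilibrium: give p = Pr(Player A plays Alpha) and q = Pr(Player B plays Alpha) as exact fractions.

Each player's mixing probability is pinned down by making the *other* player indifferent.
Player B indifferent between Alpha and Beta: p·4 + (1−p)·8 = p·1 + (1−p)·11 ⟹ 8 + (-4)p = 11 + (-10)p ⟹ p = 1/2.
Player A indifferent between Alpha and Beta: q·1 + (1−q)·6 = q·10 + (1−q)·2 ⟹ 6 + (-5)q = 2 + 8q ⟹ q = 4/13.

p = 1/2, q = 4/13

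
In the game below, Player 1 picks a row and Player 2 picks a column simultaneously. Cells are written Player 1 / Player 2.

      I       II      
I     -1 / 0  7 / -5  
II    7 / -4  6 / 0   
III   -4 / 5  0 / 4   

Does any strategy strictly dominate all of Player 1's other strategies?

Check whether one of Player 1's strategies beats all alternatives regardless of what the opponent does.
I is not dominant: against I, II gives 7 > -1.
II is not dominant: against II, I gives 7 > 6.
III is not dominant: against I, I gives -1 > -4.
No single strategy is best against every opponent action.

No strictly dominant strategy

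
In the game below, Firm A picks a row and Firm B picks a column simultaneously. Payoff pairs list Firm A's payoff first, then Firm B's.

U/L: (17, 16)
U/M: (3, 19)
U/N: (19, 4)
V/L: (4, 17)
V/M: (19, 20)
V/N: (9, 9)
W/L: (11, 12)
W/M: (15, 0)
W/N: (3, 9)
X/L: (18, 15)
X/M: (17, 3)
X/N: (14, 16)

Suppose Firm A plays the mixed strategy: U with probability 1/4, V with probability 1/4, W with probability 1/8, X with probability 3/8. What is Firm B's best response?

Compute Firm B's expected payoff from each pure strategy against the given mix.
L: (1/4)·16 + (1/4)·17 + (1/8)·12 + (3/8)·15 = 123/8
M: (1/4)·19 + (1/4)·20 + (1/8)·0 + (3/8)·3 = 87/8
N: (1/4)·4 + (1/4)·9 + (1/8)·9 + (3/8)·16 = 83/8
Highest expected payoff is 123/8, from L.

L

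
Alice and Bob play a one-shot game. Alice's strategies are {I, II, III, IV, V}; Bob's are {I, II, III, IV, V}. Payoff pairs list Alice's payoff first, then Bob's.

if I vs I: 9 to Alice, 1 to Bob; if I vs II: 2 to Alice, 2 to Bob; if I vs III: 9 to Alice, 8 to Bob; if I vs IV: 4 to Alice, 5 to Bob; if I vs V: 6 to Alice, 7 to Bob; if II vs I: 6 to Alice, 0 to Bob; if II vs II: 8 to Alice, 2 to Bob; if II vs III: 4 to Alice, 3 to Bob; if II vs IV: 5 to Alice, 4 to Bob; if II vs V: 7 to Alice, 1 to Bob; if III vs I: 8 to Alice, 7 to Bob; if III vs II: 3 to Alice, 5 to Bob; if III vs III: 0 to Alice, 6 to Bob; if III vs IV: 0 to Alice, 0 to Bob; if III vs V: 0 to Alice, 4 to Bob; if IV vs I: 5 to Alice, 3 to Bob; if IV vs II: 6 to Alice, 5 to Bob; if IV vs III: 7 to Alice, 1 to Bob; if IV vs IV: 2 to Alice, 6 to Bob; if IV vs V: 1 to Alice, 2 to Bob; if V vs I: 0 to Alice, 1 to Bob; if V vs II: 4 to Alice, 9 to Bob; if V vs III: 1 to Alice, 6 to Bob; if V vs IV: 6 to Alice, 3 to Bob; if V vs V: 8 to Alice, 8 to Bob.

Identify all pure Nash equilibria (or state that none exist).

(I, III)

Check mutual best responses: a cell is a NE iff neither player can gain by unilaterally deviating.
Alice's best responses — vs I: I (payoff 9); vs II: II (payoff 8); vs III: I (payoff 9); vs IV: V (payoff 6); vs V: V (payoff 8).
Bob's best responses — vs I: III (payoff 8); vs II: IV (payoff 4); vs III: I (payoff 7); vs IV: IV (payoff 6); vs V: II (payoff 9).
The only mutual best response is (I, III); neither player gains by switching there.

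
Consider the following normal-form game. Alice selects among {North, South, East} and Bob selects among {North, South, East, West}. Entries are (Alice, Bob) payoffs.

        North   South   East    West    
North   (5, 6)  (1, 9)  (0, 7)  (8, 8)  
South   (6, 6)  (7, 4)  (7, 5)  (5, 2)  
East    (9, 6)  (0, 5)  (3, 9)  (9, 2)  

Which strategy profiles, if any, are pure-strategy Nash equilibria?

A profile is a Nash equilibrium when each player is best-responding to the other.
Alice's best responses — vs North: East (payoff 9); vs South: South (payoff 7); vs East: South (payoff 7); vs West: East (payoff 9).
Bob's best responses — vs North: South (payoff 9); vs South: North (payoff 6); vs East: East (payoff 9).
No cell has both players best-responding. For instance, Alice's best reply to North is East, but against East Bob prefers East over North.

None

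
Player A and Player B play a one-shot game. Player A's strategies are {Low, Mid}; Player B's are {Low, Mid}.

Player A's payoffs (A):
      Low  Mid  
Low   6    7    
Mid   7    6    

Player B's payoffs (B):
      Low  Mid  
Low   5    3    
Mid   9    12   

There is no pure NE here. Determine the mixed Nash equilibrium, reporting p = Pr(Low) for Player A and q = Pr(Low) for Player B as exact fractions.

In a mixed NE each player is indifferent between their pure strategies, so the opponent's mix sets the indifference.
Player B indifferent between Low and Mid: p·5 + (1−p)·9 = p·3 + (1−p)·12 ⟹ 9 + (-4)p = 12 + (-9)p ⟹ p = 3/5.
Player A indifferent between Low and Mid: q·6 + (1−q)·7 = q·7 + (1−q)·6 ⟹ 7 + (-1)q = 6 + 1q ⟹ q = 1/2.

p = 3/5, q = 1/2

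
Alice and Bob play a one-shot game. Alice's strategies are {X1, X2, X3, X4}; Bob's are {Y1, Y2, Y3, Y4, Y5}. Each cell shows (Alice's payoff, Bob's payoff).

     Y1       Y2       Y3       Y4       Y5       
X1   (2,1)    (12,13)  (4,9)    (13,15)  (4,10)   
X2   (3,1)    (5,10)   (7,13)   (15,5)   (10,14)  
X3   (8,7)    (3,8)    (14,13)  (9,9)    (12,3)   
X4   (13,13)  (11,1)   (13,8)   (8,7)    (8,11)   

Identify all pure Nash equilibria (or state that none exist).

(X3, Y3) and (X4, Y1)

A profile is a Nash equilibrium when each player is best-responding to the other.
Alice's best responses — vs Y1: X4 (payoff 13); vs Y2: X1 (payoff 12); vs Y3: X3 (payoff 14); vs Y4: X2 (payoff 15); vs Y5: X3 (payoff 12).
Bob's best responses — vs X1: Y4 (payoff 15); vs X2: Y5 (payoff 14); vs X3: Y3 (payoff 13); vs X4: Y1 (payoff 13).
Mutual best responses occur at (X3, Y3) and (X4, Y1); at each, neither player gains by switching.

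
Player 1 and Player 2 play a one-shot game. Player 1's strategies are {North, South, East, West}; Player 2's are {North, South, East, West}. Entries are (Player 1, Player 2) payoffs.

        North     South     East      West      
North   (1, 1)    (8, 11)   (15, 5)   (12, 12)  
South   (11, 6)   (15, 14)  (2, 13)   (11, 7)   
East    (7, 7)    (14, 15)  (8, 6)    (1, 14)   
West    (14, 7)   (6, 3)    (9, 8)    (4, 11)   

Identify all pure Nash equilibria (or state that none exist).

Find each player's best response to every opponent strategy; NE are the intersections.
Player 1's best responses — vs North: West (payoff 14); vs South: South (payoff 15); vs East: North (payoff 15); vs West: North (payoff 12).
Player 2's best responses — vs North: West (payoff 12); vs South: South (payoff 14); vs East: South (payoff 15); vs West: West (payoff 11).
Mutual best responses occur at (North, West) and (South, South); at each, neither player gains by switching.

(North, West) and (South, South)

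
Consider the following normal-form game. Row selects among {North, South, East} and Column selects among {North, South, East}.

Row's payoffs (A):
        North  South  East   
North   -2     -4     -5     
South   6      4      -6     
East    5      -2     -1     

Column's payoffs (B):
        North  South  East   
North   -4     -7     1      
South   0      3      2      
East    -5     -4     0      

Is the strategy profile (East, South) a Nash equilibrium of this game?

Holding Column at South: Row gets -2 from East but could get 4 by switching to South. Row has a profitable deviation.

No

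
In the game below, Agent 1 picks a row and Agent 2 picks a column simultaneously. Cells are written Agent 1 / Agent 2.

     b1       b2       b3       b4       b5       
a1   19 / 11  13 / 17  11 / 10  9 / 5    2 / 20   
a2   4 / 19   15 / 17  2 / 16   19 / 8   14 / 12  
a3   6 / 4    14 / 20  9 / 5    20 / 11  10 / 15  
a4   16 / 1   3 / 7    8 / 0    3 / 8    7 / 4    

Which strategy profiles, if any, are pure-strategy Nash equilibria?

A profile is a Nash equilibrium when each player is best-responding to the other.
Agent 1's best responses — vs b1: a1 (payoff 19); vs b2: a2 (payoff 15); vs b3: a1 (payoff 11); vs b4: a3 (payoff 20); vs b5: a2 (payoff 14).
Agent 2's best responses — vs a1: b5 (payoff 20); vs a2: b1 (payoff 19); vs a3: b2 (payoff 20); vs a4: b4 (payoff 8).
No cell has both players best-responding. For instance, Agent 1's best reply to b4 is a3, but against a3 Agent 2 prefers b2 over b4.

None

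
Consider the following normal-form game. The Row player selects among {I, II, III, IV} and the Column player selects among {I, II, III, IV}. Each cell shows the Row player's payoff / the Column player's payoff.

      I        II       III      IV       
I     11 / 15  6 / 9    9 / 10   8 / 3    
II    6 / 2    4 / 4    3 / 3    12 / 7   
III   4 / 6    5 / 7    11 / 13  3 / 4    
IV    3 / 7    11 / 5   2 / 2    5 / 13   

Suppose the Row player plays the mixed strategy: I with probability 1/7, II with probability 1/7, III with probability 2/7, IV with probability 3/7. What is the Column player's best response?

The Column player's best reply maximizes expected payoff against the mix.
I: (1/7)·15 + (1/7)·2 + (2/7)·6 + (3/7)·7 = 50/7
II: (1/7)·9 + (1/7)·4 + (2/7)·7 + (3/7)·5 = 6
III: (1/7)·10 + (1/7)·3 + (2/7)·13 + (3/7)·2 = 45/7
IV: (1/7)·3 + (1/7)·7 + (2/7)·4 + (3/7)·13 = 57/7
Highest expected payoff is 57/7, from IV.

IV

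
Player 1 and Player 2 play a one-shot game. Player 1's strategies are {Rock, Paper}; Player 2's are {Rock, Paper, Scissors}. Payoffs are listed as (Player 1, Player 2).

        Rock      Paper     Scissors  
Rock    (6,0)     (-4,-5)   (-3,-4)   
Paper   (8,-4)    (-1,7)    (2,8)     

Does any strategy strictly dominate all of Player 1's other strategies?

Paper

Check whether one of Player 1's strategies beats all alternatives regardless of what the opponent does.
Paper strictly dominates: vs Rock: 8 > 6; vs Paper: -1 > -4; vs Scissors: 2 > -3.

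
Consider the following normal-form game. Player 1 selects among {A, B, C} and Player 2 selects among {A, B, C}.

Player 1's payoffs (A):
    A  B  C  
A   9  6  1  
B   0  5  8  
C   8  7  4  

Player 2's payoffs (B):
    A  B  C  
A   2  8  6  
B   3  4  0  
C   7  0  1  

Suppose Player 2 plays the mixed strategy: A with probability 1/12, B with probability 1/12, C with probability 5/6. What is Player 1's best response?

B

Compute Player 1's expected payoff from each pure strategy against the given mix.
A: (1/12)·9 + (1/12)·6 + (5/6)·1 = 25/12
B: (1/12)·0 + (1/12)·5 + (5/6)·8 = 85/12
C: (1/12)·8 + (1/12)·7 + (5/6)·4 = 55/12
Highest expected payoff is 85/12, from B.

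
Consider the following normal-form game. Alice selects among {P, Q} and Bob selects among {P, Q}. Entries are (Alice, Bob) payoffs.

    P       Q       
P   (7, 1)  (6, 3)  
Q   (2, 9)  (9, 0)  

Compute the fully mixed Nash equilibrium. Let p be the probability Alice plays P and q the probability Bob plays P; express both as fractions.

Each player's mixing probability is pinned down by making the *other* player indifferent.
Bob indifferent between P and Q: p·1 + (1−p)·9 = p·3 + (1−p)·0 ⟹ 9 + (-8)p = 0 + 3p ⟹ p = 9/11.
Alice indifferent between P and Q: q·7 + (1−q)·6 = q·2 + (1−q)·9 ⟹ 6 + 1q = 9 + (-7)q ⟹ q = 3/8.

p = 9/11, q = 3/8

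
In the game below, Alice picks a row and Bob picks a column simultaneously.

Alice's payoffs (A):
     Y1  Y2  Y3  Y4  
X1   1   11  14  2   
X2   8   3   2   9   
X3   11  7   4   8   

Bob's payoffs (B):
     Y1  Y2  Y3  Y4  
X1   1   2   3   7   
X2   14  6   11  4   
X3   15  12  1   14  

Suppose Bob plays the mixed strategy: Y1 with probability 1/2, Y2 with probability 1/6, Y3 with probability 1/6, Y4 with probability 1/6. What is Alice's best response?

X3

Alice's best reply maximizes expected payoff against the mix.
X1: (1/2)·1 + (1/6)·11 + (1/6)·14 + (1/6)·2 = 5
X2: (1/2)·8 + (1/6)·3 + (1/6)·2 + (1/6)·9 = 19/3
X3: (1/2)·11 + (1/6)·7 + (1/6)·4 + (1/6)·8 = 26/3
Highest expected payoff is 26/3, from X3.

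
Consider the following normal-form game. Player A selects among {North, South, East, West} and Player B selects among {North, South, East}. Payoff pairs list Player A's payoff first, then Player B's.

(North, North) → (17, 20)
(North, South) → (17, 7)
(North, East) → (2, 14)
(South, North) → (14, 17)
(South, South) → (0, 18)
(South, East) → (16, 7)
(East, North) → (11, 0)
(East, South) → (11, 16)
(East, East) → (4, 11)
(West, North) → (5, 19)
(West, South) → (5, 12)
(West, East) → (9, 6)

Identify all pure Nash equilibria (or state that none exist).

A profile is a Nash equilibrium when each player is best-responding to the other.
Player A's best responses — vs North: North (payoff 17); vs South: North (payoff 17); vs East: South (payoff 16).
Player B's best responses — vs North: North (payoff 20); vs South: South (payoff 18); vs East: South (payoff 16); vs West: North (payoff 19).
The only mutual best response is (North, North); neither player gains by switching there.

(North, North)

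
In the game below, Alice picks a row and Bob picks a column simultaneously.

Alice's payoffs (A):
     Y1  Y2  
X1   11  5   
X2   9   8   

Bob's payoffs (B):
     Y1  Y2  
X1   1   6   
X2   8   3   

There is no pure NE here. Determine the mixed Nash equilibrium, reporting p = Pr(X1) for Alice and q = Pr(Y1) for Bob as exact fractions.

Each player's mixing probability is pinned down by making the *other* player indifferent.
Bob indifferent between Y1 and Y2: p·1 + (1−p)·8 = p·6 + (1−p)·3 ⟹ 8 + (-7)p = 3 + 3p ⟹ p = 1/2.
Alice indifferent between X1 and X2: q·11 + (1−q)·5 = q·9 + (1−q)·8 ⟹ 5 + 6q = 8 + 1q ⟹ q = 3/5.

p = 1/2, q = 3/5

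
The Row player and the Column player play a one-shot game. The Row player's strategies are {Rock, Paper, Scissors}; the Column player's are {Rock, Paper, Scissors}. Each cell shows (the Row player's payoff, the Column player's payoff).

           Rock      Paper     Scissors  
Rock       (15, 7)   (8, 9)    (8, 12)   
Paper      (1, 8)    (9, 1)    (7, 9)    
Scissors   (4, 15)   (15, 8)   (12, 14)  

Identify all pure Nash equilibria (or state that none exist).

There is no pure-strategy Nash equilibrium

Check mutual best responses: a cell is a NE iff neither player can gain by unilaterally deviating.
The Row player's best responses — vs Rock: Rock (payoff 15); vs Paper: Scissors (payoff 15); vs Scissors: Scissors (payoff 12).
The Column player's best responses — vs Rock: Scissors (payoff 12); vs Paper: Scissors (payoff 9); vs Scissors: Rock (payoff 15).
No cell has both players best-responding. For instance, the Row player's best reply to Rock is Rock, but against Rock the Column player prefers Scissors over Rock.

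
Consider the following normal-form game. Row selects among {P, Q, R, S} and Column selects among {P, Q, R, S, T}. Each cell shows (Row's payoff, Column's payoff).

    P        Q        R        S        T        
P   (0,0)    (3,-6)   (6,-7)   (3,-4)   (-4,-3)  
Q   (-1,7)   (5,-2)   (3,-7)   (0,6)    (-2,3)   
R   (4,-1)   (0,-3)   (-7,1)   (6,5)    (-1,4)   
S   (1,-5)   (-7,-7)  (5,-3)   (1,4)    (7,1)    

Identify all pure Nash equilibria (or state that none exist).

(R, S)

Find each player's best response to every opponent strategy; NE are the intersections.
Row's best responses — vs P: R (payoff 4); vs Q: Q (payoff 5); vs R: P (payoff 6); vs S: R (payoff 6); vs T: S (payoff 7).
Column's best responses — vs P: P (payoff 0); vs Q: P (payoff 7); vs R: S (payoff 5); vs S: S (payoff 4).
The only mutual best response is (R, S); neither player gains by switching there.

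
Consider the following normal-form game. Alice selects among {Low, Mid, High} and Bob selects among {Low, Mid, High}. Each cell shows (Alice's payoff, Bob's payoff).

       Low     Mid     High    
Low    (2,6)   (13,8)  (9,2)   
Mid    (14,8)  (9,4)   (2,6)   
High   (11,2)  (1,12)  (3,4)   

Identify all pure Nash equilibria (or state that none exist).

Check mutual best responses: a cell is a NE iff neither player can gain by unilaterally deviating.
Alice's best responses — vs Low: Mid (payoff 14); vs Mid: Low (payoff 13); vs High: Low (payoff 9).
Bob's best responses — vs Low: Mid (payoff 8); vs Mid: Low (payoff 8); vs High: Mid (payoff 12).
Mutual best responses occur at (Low, Mid) and (Mid, Low); at each, neither player gains by switching.

(Low, Mid) and (Mid, Low)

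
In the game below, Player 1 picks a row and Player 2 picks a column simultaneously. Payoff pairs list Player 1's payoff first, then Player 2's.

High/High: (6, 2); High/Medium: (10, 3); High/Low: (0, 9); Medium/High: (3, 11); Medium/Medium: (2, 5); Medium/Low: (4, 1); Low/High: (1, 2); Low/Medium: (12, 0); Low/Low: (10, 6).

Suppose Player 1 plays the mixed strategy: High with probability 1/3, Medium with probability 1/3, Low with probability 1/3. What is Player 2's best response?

Player 2's best reply maximizes expected payoff against the mix.
High: (1/3)·2 + (1/3)·11 + (1/3)·2 = 5
Medium: (1/3)·3 + (1/3)·5 + (1/3)·0 = 8/3
Low: (1/3)·9 + (1/3)·1 + (1/3)·6 = 16/3
Highest expected payoff is 16/3, from Low.

Low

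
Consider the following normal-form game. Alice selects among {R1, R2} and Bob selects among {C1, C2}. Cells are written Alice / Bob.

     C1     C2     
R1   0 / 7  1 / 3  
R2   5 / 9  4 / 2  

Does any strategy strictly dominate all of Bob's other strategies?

Check whether one of Bob's strategies beats all alternatives regardless of what the opponent does.
C1 strictly dominates: vs R1: 7 > 3; vs R2: 9 > 2.

C1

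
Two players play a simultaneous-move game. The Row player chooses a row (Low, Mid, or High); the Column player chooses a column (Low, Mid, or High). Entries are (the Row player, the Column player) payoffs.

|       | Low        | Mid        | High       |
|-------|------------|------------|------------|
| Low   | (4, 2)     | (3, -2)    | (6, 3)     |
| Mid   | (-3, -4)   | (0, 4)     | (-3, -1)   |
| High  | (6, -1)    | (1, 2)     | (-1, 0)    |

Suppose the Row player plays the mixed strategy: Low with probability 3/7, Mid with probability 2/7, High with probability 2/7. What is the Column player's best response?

High

Compute the Column player's expected payoff from each pure strategy against the given mix.
Low: (3/7)·2 + (2/7)·(-4) + (2/7)·(-1) = -4/7
Mid: (3/7)·(-2) + (2/7)·4 + (2/7)·2 = 6/7
High: (3/7)·3 + (2/7)·(-1) + (2/7)·0 = 1
Highest expected payoff is 1, from High.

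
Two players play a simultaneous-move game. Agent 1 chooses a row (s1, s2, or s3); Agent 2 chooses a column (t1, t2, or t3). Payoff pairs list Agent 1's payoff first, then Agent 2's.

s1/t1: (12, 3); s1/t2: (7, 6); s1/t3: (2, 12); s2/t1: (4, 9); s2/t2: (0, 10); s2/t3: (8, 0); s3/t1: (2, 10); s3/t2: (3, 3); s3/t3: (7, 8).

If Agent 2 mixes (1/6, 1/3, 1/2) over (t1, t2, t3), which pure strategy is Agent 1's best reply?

s1

Agent 1's best reply maximizes expected payoff against the mix.
s1: (1/6)·12 + (1/3)·7 + (1/2)·2 = 16/3
s2: (1/6)·4 + (1/3)·0 + (1/2)·8 = 14/3
s3: (1/6)·2 + (1/3)·3 + (1/2)·7 = 29/6
Highest expected payoff is 16/3, from s1.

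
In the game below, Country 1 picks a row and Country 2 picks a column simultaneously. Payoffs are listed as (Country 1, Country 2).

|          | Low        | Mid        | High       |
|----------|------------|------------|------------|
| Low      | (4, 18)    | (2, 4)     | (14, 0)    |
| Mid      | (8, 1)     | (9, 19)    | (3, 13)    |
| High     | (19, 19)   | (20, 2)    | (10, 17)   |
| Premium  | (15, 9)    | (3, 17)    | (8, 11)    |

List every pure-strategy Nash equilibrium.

A profile is a Nash equilibrium when each player is best-responding to the other.
Country 1's best responses — vs Low: High (payoff 19); vs Mid: High (payoff 20); vs High: Low (payoff 14).
Country 2's best responses — vs Low: Low (payoff 18); vs Mid: Mid (payoff 19); vs High: Low (payoff 19); vs Premium: Mid (payoff 17).
The only mutual best response is (High, Low); neither player gains by switching there.

(High, Low)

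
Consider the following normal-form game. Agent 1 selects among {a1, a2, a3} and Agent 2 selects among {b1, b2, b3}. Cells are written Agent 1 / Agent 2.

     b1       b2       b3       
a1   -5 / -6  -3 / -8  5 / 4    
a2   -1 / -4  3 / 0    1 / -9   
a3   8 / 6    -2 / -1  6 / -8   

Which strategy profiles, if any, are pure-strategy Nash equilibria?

Find each player's best response to every opponent strategy; NE are the intersections.
Agent 1's best responses — vs b1: a3 (payoff 8); vs b2: a2 (payoff 3); vs b3: a3 (payoff 6).
Agent 2's best responses — vs a1: b3 (payoff 4); vs a2: b2 (payoff 0); vs a3: b1 (payoff 6).
Mutual best responses occur at (a2, b2) and (a3, b1); at each, neither player gains by switching.

(a2, b2) and (a3, b1)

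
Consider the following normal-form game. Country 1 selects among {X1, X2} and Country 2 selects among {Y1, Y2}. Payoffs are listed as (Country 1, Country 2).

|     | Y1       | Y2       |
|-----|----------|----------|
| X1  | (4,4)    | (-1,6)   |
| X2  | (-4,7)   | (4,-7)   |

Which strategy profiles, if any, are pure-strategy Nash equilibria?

No pure-strategy Nash equilibrium

A profile is a Nash equilibrium when each player is best-responding to the other.
Country 1's best responses — vs Y1: X1 (payoff 4); vs Y2: X2 (payoff 4).
Country 2's best responses — vs X1: Y2 (payoff 6); vs X2: Y1 (payoff 7).
No cell has both players best-responding. For instance, Country 1's best reply to Y1 is X1, but against X1 Country 2 prefers Y2 over Y1.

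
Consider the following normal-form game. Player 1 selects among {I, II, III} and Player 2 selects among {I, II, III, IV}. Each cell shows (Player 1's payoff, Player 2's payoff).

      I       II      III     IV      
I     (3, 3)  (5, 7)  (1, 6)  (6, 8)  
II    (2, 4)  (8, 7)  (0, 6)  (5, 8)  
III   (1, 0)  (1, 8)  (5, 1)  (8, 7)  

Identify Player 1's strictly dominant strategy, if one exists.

No strictly dominant strategy

Check whether one of Player 1's strategies beats all alternatives regardless of what the opponent does.
I is not dominant: against II, II gives 8 > 5.
II is not dominant: against I, I gives 3 > 2.
III is not dominant: against I, I gives 3 > 1.
No single strategy is best against every opponent action.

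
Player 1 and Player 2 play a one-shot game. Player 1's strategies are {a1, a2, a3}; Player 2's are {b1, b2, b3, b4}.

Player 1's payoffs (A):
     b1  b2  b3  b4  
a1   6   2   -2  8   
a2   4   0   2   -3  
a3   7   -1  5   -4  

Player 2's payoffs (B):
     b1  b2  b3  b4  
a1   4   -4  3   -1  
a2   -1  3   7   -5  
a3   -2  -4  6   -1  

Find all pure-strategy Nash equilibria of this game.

(a3, b3)

A profile is a Nash equilibrium when each player is best-responding to the other.
Player 1's best responses — vs b1: a3 (payoff 7); vs b2: a1 (payoff 2); vs b3: a3 (payoff 5); vs b4: a1 (payoff 8).
Player 2's best responses — vs a1: b1 (payoff 4); vs a2: b3 (payoff 7); vs a3: b3 (payoff 6).
The only mutual best response is (a3, b3); neither player gains by switching there.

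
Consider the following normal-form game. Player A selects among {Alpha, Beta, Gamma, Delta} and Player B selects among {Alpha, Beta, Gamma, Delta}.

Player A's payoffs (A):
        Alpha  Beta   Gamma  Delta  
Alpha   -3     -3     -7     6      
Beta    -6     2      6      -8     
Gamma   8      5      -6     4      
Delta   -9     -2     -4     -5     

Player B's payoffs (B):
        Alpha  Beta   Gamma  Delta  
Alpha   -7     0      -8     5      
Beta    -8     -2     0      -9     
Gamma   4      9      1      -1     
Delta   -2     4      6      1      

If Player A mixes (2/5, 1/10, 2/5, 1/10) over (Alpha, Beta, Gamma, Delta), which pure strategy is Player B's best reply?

Beta

Player B's best reply maximizes expected payoff against the mix.
Alpha: (2/5)·(-7) + (1/10)·(-8) + (2/5)·4 + (1/10)·(-2) = -11/5
Beta: (2/5)·0 + (1/10)·(-2) + (2/5)·9 + (1/10)·4 = 19/5
Gamma: (2/5)·(-8) + (1/10)·0 + (2/5)·1 + (1/10)·6 = -11/5
Delta: (2/5)·5 + (1/10)·(-9) + (2/5)·(-1) + (1/10)·1 = 4/5
Highest expected payoff is 19/5, from Beta.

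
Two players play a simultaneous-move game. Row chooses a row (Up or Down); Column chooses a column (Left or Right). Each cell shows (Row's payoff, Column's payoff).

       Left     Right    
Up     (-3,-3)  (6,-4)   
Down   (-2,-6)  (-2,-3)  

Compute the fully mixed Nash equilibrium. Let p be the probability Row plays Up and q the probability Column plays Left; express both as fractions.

Each player's mixing probability is pinned down by making the *other* player indifferent.
Column indifferent between Left and Right: p·(-3) + (1−p)·(-6) = p·(-4) + (1−p)·(-3) ⟹ (-6) + 3p = (-3) + (-1)p ⟹ p = 3/4.
Row indifferent between Up and Down: q·(-3) + (1−q)·6 = q·(-2) + (1−q)·(-2) ⟹ 6 + (-9)q = (-2) + 0q ⟹ q = 8/9.

p = 3/4, q = 8/9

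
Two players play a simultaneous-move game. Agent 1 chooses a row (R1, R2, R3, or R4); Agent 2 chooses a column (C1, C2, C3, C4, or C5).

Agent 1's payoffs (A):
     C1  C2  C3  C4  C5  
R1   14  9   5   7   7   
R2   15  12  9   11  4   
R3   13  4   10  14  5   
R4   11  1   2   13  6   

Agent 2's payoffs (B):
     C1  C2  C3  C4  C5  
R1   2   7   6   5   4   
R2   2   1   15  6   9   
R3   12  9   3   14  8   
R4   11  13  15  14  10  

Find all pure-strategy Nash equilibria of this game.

(R3, C4)

Check mutual best responses: a cell is a NE iff neither player can gain by unilaterally deviating.
Agent 1's best responses — vs C1: R2 (payoff 15); vs C2: R2 (payoff 12); vs C3: R3 (payoff 10); vs C4: R3 (payoff 14); vs C5: R1 (payoff 7).
Agent 2's best responses — vs R1: C2 (payoff 7); vs R2: C3 (payoff 15); vs R3: C4 (payoff 14); vs R4: C3 (payoff 15).
The only mutual best response is (R3, C4); neither player gains by switching there.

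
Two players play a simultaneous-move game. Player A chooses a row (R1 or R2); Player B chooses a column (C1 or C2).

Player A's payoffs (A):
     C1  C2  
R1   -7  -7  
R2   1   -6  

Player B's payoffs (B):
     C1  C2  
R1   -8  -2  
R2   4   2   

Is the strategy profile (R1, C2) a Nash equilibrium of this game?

Holding Player B at C2: Player A gets -7 from R1 but could get -6 by switching to R2. Player A has a profitable deviation.

No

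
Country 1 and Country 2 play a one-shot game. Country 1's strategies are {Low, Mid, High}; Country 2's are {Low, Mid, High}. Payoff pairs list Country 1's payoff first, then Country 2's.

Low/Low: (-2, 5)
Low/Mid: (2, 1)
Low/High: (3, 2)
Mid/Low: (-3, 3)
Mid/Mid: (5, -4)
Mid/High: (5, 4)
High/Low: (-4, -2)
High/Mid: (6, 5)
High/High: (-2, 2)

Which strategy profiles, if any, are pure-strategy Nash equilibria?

(Low, Low), (Mid, High), and (High, Mid)

A profile is a Nash equilibrium when each player is best-responding to the other.
Country 1's best responses — vs Low: Low (payoff -2); vs Mid: High (payoff 6); vs High: Mid (payoff 5).
Country 2's best responses — vs Low: Low (payoff 5); vs Mid: High (payoff 4); vs High: Mid (payoff 5).
Mutual best responses occur at (Low, Low), (Mid, High), and (High, Mid); at each, neither player gains by switching.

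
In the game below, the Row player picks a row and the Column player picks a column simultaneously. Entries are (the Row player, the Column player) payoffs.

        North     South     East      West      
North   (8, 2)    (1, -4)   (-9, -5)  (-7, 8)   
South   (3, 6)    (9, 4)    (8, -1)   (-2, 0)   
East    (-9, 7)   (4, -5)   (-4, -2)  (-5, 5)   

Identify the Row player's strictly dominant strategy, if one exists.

No strictly dominant strategy

A strategy is strictly dominant if it gives the Row player a strictly higher payoff than every other strategy, against every choice by the opponent.
North is not dominant: against South, South gives 9 > 1.
South is not dominant: against North, North gives 8 > 3.
East is not dominant: against North, North gives 8 > -9.
No single strategy is best against every opponent action.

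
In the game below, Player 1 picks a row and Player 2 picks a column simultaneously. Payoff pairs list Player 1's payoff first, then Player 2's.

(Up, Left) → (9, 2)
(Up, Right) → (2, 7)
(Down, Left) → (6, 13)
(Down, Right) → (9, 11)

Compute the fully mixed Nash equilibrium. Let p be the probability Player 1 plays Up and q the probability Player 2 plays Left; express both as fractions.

In a mixed NE each player is indifferent between their pure strategies, so the opponent's mix sets the indifference.
Player 2 indifferent between Left and Right: p·2 + (1−p)·13 = p·7 + (1−p)·11 ⟹ 13 + (-11)p = 11 + (-4)p ⟹ p = 2/7.
Player 1 indifferent between Up and Down: q·9 + (1−q)·2 = q·6 + (1−q)·9 ⟹ 2 + 7q = 9 + (-3)q ⟹ q = 7/10.

p = 2/7, q = 7/10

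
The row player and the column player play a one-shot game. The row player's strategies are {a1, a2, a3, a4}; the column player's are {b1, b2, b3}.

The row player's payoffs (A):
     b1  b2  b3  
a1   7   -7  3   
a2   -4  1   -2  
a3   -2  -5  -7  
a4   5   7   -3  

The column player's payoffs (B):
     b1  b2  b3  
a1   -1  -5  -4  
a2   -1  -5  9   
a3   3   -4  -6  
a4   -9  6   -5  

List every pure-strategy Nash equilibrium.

Check mutual best responses: a cell is a NE iff neither player can gain by unilaterally deviating.
The row player's best responses — vs b1: a1 (payoff 7); vs b2: a4 (payoff 7); vs b3: a1 (payoff 3).
The column player's best responses — vs a1: b1 (payoff -1); vs a2: b3 (payoff 9); vs a3: b1 (payoff 3); vs a4: b2 (payoff 6).
Mutual best responses occur at (a1, b1) and (a4, b2); at each, neither player gains by switching.

(a1, b1) and (a4, b2)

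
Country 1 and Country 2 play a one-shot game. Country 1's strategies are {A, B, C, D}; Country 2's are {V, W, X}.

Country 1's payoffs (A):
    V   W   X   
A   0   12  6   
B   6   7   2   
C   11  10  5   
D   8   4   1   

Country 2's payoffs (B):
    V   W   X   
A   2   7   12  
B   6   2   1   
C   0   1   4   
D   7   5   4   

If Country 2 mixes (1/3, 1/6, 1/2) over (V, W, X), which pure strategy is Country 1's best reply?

C

Compute Country 1's expected payoff from each pure strategy against the given mix.
A: (1/3)·0 + (1/6)·12 + (1/2)·6 = 5
B: (1/3)·6 + (1/6)·7 + (1/2)·2 = 25/6
C: (1/3)·11 + (1/6)·10 + (1/2)·5 = 47/6
D: (1/3)·8 + (1/6)·4 + (1/2)·1 = 23/6
Highest expected payoff is 47/6, from C.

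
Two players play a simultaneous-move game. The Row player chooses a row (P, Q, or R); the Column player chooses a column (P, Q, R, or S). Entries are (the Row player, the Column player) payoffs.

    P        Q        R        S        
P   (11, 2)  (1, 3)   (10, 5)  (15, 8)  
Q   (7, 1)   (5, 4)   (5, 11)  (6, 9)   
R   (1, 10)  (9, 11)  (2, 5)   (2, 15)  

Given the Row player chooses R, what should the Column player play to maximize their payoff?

S

With the Row player fixed at R, the Column player's payoffs are: P → 10, Q → 11, R → 5, S → 15.
The maximum is 15, achieved by S.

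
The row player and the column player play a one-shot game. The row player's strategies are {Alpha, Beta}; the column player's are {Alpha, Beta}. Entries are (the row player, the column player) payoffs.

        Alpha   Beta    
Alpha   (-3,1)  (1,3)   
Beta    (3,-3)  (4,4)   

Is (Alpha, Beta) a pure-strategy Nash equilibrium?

No

Holding the column player at Beta: the row player gets 1 from Alpha but could get 4 by switching to Beta. The row player has a profitable deviation.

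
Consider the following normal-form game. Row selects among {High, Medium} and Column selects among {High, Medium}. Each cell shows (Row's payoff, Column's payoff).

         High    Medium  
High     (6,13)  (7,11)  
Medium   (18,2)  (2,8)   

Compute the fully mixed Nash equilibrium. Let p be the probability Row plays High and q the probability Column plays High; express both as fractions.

p = 3/4, q = 5/17

Each player's mixing probability is pinned down by making the *other* player indifferent.
Column indifferent between High and Medium: p·13 + (1−p)·2 = p·11 + (1−p)·8 ⟹ 2 + 11p = 8 + 3p ⟹ p = 3/4.
Row indifferent between High and Medium: q·6 + (1−q)·7 = q·18 + (1−q)·2 ⟹ 7 + (-1)q = 2 + 16q ⟹ q = 5/17.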